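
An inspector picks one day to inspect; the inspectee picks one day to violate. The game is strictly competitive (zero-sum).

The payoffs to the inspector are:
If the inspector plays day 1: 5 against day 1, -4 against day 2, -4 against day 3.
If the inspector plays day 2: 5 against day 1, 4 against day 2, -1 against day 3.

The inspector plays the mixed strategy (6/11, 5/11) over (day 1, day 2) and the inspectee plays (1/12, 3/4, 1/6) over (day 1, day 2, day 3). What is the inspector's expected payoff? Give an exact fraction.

-13/44

Against (1/12, 3/4, 1/6), each row's expected payoff is day 1: -13/4; day 2: 13/4.
Taking the (6/11, 5/11)-weighted average: (6/11)·(-13/4) + (5/11)·(13/4) = -13/44.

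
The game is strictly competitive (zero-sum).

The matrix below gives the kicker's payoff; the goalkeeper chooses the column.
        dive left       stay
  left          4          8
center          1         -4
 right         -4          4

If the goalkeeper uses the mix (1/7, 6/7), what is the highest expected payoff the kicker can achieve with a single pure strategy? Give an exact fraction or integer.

left: (4)·(1/7) + (8)·(6/7) = 52/7.
center: (1)·(1/7) + (-4)·(6/7) = -23/7.
right: (-4)·(1/7) + (4)·(6/7) = 20/7.
The best pure response is left with expected payoff 52/7.

52/7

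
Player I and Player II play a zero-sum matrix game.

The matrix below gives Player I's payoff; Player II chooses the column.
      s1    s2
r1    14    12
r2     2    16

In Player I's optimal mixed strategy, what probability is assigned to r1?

Row minima are 12 and 2, so Player I's maximin is 12; column maxima are 14 and 16, so Player II's minimax is 14. These differ, so the equilibrium is in mixed strategies.
Let Player I play r1 with probability p. Player II is indifferent when 14p + 2(1−p) = 12p + 16(1−p), giving p = 7/8.

7/8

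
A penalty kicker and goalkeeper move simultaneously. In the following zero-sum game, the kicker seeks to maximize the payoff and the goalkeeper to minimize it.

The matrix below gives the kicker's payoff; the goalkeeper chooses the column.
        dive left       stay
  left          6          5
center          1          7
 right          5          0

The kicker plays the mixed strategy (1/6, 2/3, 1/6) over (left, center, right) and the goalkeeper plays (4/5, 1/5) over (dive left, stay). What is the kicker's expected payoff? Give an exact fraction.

31/10

Against (4/5, 1/5), each row's expected payoff is left: 29/5; center: 11/5; right: 4.
Taking the (1/6, 2/3, 1/6)-weighted average: (1/6)·(29/5) + (2/3)·(11/5) + (1/6)·(4) = 31/10.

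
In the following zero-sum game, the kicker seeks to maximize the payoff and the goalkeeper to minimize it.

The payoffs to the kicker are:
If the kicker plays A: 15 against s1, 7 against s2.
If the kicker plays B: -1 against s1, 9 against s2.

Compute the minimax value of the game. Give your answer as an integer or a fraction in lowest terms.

Row minima are 7 and -1, so the kicker's maximin is 7; column maxima are 15 and 9, so the goalkeeper's minimax is 9. These differ, so the equilibrium is in mixed strategies.
Let the kicker play A with probability p. The goalkeeper is indifferent when 15p − (1−p) = 7p + 9(1−p), giving p = 5/9.
Let the goalkeeper play s1 with probability q. The kicker is indifferent when 15q + 7(1−q) = −q + 9(1−q), giving q = 1/9.
The value is 15·(1/9) + (7)·(8/9) = 71/9.

71/9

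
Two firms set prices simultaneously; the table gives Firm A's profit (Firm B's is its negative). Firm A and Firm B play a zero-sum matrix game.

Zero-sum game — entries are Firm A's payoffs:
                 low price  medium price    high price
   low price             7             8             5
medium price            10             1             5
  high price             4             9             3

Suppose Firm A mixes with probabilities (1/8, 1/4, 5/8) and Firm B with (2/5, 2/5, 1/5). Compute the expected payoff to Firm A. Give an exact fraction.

Against (2/5, 2/5, 1/5), each row's expected payoff is low price: 7; medium price: 27/5; high price: 29/5.
Taking the (1/8, 1/4, 5/8)-weighted average: (1/8)·(7) + (1/4)·(27/5) + (5/8)·(29/5) = 117/20.

117/20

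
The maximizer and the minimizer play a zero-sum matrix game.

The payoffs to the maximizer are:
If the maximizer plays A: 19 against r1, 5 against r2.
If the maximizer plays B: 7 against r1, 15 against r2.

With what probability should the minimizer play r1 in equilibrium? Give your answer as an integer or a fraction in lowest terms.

5/11

Row minima are 5 and 7, so the maximizer's maximin is 7; column maxima are 19 and 15, so the minimizer's minimax is 15. These differ, so the equilibrium is in mixed strategies.
Let the minimizer play r1 with probability q. The maximizer is indifferent when 19q + 5(1−q) = 7q + 15(1−q), giving q = 5/11.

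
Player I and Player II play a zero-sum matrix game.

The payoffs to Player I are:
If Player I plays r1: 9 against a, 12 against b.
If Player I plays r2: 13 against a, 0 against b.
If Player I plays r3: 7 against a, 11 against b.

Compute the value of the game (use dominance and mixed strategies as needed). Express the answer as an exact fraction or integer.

Row r3 is strictly dominated by row r1, so Player I never plays it.
The remaining 2×2 game on (r1, r2) × (a, b) has no saddle point. Let Player I play r1 with probability p; indifference gives 9p + 13(1−p) = 12p, so p = 13/16.
Similarly Player II's optimal q on a is 3/4, and the value is 9·(3/4) + (12)·(1/4) = 39/4.

39/4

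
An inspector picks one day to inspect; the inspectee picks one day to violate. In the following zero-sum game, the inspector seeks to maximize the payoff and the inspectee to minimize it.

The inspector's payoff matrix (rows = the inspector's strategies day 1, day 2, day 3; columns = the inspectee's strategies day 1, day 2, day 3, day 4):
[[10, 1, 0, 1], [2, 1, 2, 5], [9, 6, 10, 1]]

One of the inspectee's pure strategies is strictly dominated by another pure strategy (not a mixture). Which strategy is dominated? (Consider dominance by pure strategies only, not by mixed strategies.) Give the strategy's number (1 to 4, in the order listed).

The inspectee prefers columns that give the inspector less. Compare day 1 with day 2: 1 < 10, 1 < 2, 6 < 9.
So day 2 strictly dominates day 1 for the inspectee; day 1 is strictly dominated.

1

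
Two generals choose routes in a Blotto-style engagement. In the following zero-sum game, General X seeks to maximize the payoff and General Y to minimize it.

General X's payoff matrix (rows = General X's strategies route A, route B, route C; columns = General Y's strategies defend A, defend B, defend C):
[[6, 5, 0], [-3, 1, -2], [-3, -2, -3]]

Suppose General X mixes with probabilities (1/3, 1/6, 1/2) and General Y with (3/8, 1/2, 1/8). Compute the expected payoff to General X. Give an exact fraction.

3/16

Against (3/8, 1/2, 1/8), each row's expected payoff is route A: 19/4; route B: -7/8; route C: -5/2.
Taking the (1/3, 1/6, 1/2)-weighted average: (1/3)·(19/4) + (1/6)·(-7/8) + (1/2)·(-5/2) = 3/16.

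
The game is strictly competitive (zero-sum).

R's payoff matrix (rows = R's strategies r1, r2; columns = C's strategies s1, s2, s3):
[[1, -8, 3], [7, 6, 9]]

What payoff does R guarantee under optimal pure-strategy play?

Row minima: -8, 6 → R's maximin is 6.
Column maxima: 7, 6, 9 → C's minimax is 6.
They coincide at (r2, s2), so the value is 6.

6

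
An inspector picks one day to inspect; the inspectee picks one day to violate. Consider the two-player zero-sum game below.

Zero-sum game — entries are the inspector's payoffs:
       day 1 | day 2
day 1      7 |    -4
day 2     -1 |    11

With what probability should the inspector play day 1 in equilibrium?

Row minima are -4 and -1, so the inspector's maximin is -1; column maxima are 7 and 11, so the inspectee's minimax is 7. These differ, so the equilibrium is in mixed strategies.
Let the inspector play day 1 with probability p. The inspectee is indifferent when 7p − (1−p) = −4p + 11(1−p), giving p = 12/23.

12/23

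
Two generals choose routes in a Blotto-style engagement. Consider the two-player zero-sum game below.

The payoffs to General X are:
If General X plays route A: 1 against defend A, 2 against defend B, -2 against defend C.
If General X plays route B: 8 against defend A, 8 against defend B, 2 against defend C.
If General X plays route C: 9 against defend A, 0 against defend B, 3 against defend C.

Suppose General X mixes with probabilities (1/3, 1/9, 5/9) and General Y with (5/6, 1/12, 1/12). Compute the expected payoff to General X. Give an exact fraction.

Against (5/6, 1/12, 1/12), each row's expected payoff is route A: 5/6; route B: 15/2; route C: 31/4.
Taking the (1/3, 1/9, 5/9)-weighted average: (1/3)·(5/6) + (1/9)·(15/2) + (5/9)·(31/4) = 65/12.

65/12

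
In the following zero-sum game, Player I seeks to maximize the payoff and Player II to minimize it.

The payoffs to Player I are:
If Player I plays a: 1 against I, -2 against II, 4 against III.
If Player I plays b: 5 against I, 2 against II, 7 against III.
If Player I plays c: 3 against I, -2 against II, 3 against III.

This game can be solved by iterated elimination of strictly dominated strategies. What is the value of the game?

2

Row c is strictly dominated by row b (5>3, 2>-2, 7>3); eliminate c.
Column III is strictly dominated by I for Player II (1<4, 5<7); eliminate III.
Row a is strictly dominated by row b (5>1, 2>-2); eliminate a.
Column I is strictly dominated by II for Player II (2<5); eliminate I.
Only (b, II) remains, with payoff 2.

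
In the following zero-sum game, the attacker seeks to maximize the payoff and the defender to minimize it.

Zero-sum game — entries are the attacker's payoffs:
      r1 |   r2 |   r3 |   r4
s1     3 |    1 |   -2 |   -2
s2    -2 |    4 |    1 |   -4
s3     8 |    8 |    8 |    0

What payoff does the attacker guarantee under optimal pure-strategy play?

Row minima: -2, -4, 0 → the attacker's maximin is 0.
Column maxima: 8, 8, 8, 0 → the defender's minimax is 0.
They coincide at (s3, r4), so the value is 0.

0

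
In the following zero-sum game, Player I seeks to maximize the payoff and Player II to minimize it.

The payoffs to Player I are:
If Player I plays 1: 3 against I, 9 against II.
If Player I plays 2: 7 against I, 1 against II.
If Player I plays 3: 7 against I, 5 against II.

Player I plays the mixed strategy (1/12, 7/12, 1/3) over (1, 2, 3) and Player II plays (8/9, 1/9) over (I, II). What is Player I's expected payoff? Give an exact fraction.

Against (8/9, 1/9), each row's expected payoff is 1: 11/3; 2: 19/3; 3: 61/9.
Taking the (1/12, 7/12, 1/3)-weighted average: (1/12)·(11/3) + (7/12)·(19/3) + (1/3)·(61/9) = 169/27.

169/27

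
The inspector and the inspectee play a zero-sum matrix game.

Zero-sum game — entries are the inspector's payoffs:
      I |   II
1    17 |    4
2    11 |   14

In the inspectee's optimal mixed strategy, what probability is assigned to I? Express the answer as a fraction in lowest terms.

5/8

Row minima are 4 and 11, so the inspector's maximin is 11; column maxima are 17 and 14, so the inspectee's minimax is 14. These differ, so the equilibrium is in mixed strategies.
Let the inspectee play I with probability q. The inspector is indifferent when 17q + 4(1−q) = 11q + 14(1−q), giving q = 5/8.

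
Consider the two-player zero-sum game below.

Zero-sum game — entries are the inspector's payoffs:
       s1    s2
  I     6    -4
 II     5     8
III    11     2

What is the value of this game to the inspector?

Row I is strictly dominated by row III, so the inspector never plays it.
The remaining 2×2 game on (II, III) × (s1, s2) has no saddle point. Let the inspector play II with probability p; indifference gives 5p + 11(1−p) = 8p + 2(1−p), so p = 3/4.
Similarly the inspectee's optimal q on s1 is 1/2, and the value is 5·(1/2) + (8)·(1/2) = 13/2.

13/2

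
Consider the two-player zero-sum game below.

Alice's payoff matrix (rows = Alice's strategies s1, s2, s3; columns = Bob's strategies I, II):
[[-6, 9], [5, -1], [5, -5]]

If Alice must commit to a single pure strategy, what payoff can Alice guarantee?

-1

The worst-case payoff for each row is s1: -6, s2: -1, s3: -5.
The best of these is -1.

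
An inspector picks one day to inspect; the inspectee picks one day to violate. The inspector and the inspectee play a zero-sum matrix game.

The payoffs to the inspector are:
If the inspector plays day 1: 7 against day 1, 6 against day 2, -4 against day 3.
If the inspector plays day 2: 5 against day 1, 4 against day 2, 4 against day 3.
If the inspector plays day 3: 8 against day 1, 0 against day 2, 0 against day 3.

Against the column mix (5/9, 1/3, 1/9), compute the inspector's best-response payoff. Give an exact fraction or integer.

day 1: (7)·(5/9) + (6)·(1/3) + (-4)·(1/9) = 49/9.
day 2: (5)·(5/9) + (4)·(1/3) + (4)·(1/9) = 41/9.
day 3: (8)·(5/9) + (0)·(1/3) + (0)·(1/9) = 40/9.
The best pure response is day 1 with expected payoff 49/9.

49/9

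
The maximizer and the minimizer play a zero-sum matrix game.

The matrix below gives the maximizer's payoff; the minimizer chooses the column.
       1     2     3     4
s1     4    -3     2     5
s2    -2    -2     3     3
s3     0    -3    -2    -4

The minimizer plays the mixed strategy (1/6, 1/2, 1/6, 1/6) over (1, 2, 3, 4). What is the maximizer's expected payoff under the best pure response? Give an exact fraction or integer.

1/3

s1: (4)·(1/6) + (-3)·(1/2) + (2)·(1/6) + (5)·(1/6) = 1/3.
s2: (-2)·(1/6) + (-2)·(1/2) + (3)·(1/6) + (3)·(1/6) = -1/3.
s3: (0)·(1/6) + (-3)·(1/2) + (-2)·(1/6) + (-4)·(1/6) = -5/2.
The best pure response is s1 with expected payoff 1/3.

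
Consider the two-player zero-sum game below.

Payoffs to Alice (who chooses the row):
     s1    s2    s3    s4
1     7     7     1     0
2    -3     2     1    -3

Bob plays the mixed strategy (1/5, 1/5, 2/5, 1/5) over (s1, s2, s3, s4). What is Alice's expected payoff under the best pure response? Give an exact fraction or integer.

16/5

1: (7)·(1/5) + (7)·(1/5) + (1)·(2/5) + (0)·(1/5) = 16/5.
2: (-3)·(1/5) + (2)·(1/5) + (1)·(2/5) + (-3)·(1/5) = -2/5.
The best pure response is 1 with expected payoff 16/5.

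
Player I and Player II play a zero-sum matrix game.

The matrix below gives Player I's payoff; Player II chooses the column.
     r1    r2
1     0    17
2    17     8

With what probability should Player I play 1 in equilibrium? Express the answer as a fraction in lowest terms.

Row minima are 0 and 8, so Player I's maximin is 8; column maxima are 17 and 17, so Player II's minimax is 17. These differ, so the equilibrium is in mixed strategies.
Let Player I play 1 with probability p. Player II is indifferent when 17(1−p) = 17p + 8(1−p), giving p = 9/26.

9/26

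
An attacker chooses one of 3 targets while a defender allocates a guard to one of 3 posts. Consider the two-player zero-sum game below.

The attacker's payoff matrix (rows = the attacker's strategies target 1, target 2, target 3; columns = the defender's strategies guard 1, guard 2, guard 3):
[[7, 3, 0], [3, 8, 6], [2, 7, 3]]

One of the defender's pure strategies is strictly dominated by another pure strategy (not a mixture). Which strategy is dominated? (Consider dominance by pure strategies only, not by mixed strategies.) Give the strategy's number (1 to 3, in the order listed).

The defender prefers columns that give the attacker less. Compare guard 2 with guard 3: 0 < 3, 6 < 8, 3 < 7.
So guard 3 strictly dominates guard 2 for the defender; guard 2 is strictly dominated.

2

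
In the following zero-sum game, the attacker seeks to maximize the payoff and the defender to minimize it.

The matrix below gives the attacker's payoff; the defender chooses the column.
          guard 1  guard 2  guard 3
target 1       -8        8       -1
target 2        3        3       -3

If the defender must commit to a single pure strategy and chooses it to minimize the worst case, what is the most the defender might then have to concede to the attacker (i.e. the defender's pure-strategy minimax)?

-1

The worst case (largest entry) in each column is guard 1: 3, guard 2: 8, guard 3: -1.
The best (smallest) of these is -1.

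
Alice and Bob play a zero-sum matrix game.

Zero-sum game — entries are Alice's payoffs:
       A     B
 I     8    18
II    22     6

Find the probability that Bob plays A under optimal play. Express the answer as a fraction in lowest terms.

6/13

Row minima are 8 and 6, so Alice's maximin is 8; column maxima are 22 and 18, so Bob's minimax is 18. These differ, so the equilibrium is in mixed strategies.
Let Bob play A with probability q. Alice is indifferent when 8q + 18(1−q) = 22q + 6(1−q), giving q = 6/13.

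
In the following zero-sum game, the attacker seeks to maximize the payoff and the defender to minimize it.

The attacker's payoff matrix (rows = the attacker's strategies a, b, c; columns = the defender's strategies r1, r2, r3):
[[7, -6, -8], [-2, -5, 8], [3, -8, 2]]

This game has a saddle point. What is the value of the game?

-5

Row minima: -8, -5, -8 → the attacker's maximin is -5.
Column maxima: 7, -5, 8 → the defender's minimax is -5.
They coincide at (b, r2), so the value is -5.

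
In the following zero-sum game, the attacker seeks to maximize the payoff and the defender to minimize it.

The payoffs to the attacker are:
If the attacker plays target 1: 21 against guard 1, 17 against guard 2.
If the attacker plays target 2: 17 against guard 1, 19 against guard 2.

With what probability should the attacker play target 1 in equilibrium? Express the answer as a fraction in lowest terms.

Row minima are 17 and 17, so the attacker's maximin is 17; column maxima are 21 and 19, so the defender's minimax is 19. These differ, so the equilibrium is in mixed strategies.
Let the attacker play target 1 with probability p. The defender is indifferent when 21p + 17(1−p) = 17p + 19(1−p), giving p = 1/3.

1/3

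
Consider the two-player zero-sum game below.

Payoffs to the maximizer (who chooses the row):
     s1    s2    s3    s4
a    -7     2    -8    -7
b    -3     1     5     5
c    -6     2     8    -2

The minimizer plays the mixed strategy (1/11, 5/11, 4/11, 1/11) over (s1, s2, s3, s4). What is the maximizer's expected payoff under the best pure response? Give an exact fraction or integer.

a: (-7)·(1/11) + (2)·(5/11) + (-8)·(4/11) + (-7)·(1/11) = -36/11.
b: (-3)·(1/11) + (1)·(5/11) + (5)·(4/11) + (5)·(1/11) = 27/11.
c: (-6)·(1/11) + (2)·(5/11) + (8)·(4/11) + (-2)·(1/11) = 34/11.
The best pure response is c with expected payoff 34/11.

34/11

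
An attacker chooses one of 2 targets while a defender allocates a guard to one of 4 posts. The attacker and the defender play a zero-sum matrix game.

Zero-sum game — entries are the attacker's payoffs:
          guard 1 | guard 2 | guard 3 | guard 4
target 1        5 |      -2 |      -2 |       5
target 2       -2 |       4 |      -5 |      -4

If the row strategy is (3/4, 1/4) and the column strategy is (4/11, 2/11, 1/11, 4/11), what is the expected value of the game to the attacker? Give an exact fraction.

81/44

Against (4/11, 2/11, 1/11, 4/11), each row's expected payoff is target 1: 34/11; target 2: -21/11.
Taking the (3/4, 1/4)-weighted average: (3/4)·(34/11) + (1/4)·(-21/11) = 81/44.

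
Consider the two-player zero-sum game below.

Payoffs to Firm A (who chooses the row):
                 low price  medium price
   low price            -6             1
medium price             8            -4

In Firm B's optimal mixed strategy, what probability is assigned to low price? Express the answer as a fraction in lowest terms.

Row minima are -6 and -4, so Firm A's maximin is -4; column maxima are 8 and 1, so Firm B's minimax is 1. These differ, so the equilibrium is in mixed strategies.
Let Firm B play low price with probability q. Firm A is indifferent when −6q + (1−q) = 8q − 4(1−q), giving q = 5/19.

5/19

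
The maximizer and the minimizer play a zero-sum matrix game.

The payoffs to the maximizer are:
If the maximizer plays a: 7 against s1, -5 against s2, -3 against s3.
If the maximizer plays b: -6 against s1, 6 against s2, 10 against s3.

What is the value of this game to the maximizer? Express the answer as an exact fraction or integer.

1/2

Column s3 is strictly dominated by s2 for the minimizer (it gives the maximizer more in every row).
The remaining 2×2 game on (a, b) × (s1, s2) has no saddle point. Let the maximizer play a with probability p; indifference gives 7p − 6(1−p) = −5p + 6(1−p), so p = 1/2.
Similarly the minimizer's optimal q on s1 is 11/24, and the value is 7·(11/24) + (-5)·(13/24) = 1/2.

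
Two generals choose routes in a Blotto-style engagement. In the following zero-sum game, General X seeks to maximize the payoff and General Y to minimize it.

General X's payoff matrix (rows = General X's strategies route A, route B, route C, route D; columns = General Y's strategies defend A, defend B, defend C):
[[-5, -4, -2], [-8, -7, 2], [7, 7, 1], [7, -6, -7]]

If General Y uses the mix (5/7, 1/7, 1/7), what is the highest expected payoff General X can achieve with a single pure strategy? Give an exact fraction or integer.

43/7

route A: (-5)·(5/7) + (-4)·(1/7) + (-2)·(1/7) = -31/7.
route B: (-8)·(5/7) + (-7)·(1/7) + (2)·(1/7) = -45/7.
route C: (7)·(5/7) + (7)·(1/7) + (1)·(1/7) = 43/7.
route D: (7)·(5/7) + (-6)·(1/7) + (-7)·(1/7) = 22/7.
The best pure response is route C with expected payoff 43/7.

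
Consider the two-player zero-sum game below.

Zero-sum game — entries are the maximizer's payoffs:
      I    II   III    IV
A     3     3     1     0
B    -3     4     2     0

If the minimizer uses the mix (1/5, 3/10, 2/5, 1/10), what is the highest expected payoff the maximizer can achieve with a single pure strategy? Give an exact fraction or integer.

A: (3)·(1/5) + (3)·(3/10) + (1)·(2/5) + (0)·(1/10) = 19/10.
B: (-3)·(1/5) + (4)·(3/10) + (2)·(2/5) + (0)·(1/10) = 7/5.
The best pure response is A with expected payoff 19/10.

19/10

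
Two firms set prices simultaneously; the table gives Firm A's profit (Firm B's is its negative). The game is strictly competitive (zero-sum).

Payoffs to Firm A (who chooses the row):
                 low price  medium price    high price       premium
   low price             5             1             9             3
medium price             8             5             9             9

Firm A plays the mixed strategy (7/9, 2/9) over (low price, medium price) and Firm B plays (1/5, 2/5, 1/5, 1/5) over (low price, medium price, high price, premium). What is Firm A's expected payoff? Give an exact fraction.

41/9

Against (1/5, 2/5, 1/5, 1/5), each row's expected payoff is low price: 19/5; medium price: 36/5.
Taking the (7/9, 2/9)-weighted average: (7/9)·(19/5) + (2/9)·(36/5) = 41/9.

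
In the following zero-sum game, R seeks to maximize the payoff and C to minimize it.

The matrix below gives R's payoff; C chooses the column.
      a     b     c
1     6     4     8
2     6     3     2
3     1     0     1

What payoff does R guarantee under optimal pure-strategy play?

Row minima: 4, 2, 0 → R's maximin is 4.
Column maxima: 6, 4, 8 → C's minimax is 4.
They coincide at (1, b), so the value is 4.

4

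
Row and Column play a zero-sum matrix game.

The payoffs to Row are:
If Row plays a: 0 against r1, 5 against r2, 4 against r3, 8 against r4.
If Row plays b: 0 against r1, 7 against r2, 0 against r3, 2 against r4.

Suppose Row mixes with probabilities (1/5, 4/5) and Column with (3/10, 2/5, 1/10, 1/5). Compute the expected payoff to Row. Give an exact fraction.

84/25

Against (3/10, 2/5, 1/10, 1/5), each row's expected payoff is a: 4; b: 16/5.
Taking the (1/5, 4/5)-weighted average: (1/5)·(4) + (4/5)·(16/5) = 84/25.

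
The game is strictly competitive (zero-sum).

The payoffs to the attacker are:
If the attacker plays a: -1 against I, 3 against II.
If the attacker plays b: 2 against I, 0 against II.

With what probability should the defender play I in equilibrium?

Row minima are -1 and 0, so the attacker's maximin is 0; column maxima are 2 and 3, so the defender's minimax is 2. These differ, so the equilibrium is in mixed strategies.
Let the defender play I with probability q. The attacker is indifferent when −q + 3(1−q) = 2q, giving q = 1/2.

1/2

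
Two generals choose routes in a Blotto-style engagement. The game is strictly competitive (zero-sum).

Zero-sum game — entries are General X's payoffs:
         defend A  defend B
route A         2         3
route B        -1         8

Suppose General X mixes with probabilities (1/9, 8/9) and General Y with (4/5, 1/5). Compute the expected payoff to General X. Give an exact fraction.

43/45

Against (4/5, 1/5), each row's expected payoff is route A: 11/5; route B: 4/5.
Taking the (1/9, 8/9)-weighted average: (1/9)·(11/5) + (8/9)·(4/5) = 43/45.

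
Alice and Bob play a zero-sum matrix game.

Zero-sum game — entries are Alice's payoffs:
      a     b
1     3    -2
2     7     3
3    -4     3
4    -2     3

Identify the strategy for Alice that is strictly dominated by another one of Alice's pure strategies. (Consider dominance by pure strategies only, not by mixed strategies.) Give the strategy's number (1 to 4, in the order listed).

1

Compare 1 with 2: 7 > 3, 3 > -2.
So 2 strictly dominates 1 for Alice; 1 is strictly dominated.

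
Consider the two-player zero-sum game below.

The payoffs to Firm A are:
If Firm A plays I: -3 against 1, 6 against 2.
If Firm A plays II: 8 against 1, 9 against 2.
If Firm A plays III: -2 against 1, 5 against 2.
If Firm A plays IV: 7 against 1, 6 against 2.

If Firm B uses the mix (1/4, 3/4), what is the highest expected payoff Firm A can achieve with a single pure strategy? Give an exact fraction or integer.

35/4

I: (-3)·(1/4) + (6)·(3/4) = 15/4.
II: (8)·(1/4) + (9)·(3/4) = 35/4.
III: (-2)·(1/4) + (5)·(3/4) = 13/4.
IV: (7)·(1/4) + (6)·(3/4) = 25/4.
The best pure response is II with expected payoff 35/4.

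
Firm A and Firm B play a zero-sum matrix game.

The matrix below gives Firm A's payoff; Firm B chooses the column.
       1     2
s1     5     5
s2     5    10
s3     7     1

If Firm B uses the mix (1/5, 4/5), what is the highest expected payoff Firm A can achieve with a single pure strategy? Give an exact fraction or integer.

s1: (5)·(1/5) + (5)·(4/5) = 5.
s2: (5)·(1/5) + (10)·(4/5) = 9.
s3: (7)·(1/5) + (1)·(4/5) = 11/5.
The best pure response is s2 with expected payoff 9.

9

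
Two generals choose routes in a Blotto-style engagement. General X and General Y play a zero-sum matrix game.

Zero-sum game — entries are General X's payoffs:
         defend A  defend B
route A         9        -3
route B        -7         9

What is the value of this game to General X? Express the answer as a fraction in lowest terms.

Row minima are -3 and -7, so General X's maximin is -3; column maxima are 9 and 9, so General Y's minimax is 9. These differ, so the equilibrium is in mixed strategies.
Let General X play route A with probability p. General Y is indifferent when 9p − 7(1−p) = −3p + 9(1−p), giving p = 4/7.
Let General Y play defend A with probability q. General X is indifferent when 9q − 3(1−q) = −7q + 9(1−q), giving q = 3/7.
The value is 9·(3/7) + (-3)·(4/7) = 15/7.

15/7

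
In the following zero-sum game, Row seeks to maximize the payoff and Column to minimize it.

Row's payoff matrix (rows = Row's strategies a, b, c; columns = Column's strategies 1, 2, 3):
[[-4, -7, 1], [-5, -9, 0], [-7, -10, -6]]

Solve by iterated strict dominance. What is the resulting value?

Row b is strictly dominated by row a (-4>-5, -7>-9, 1>0); eliminate b.
Column 3 is strictly dominated by 1 for Column (-4<1, -7<-6); eliminate 3.
Column 1 is strictly dominated by 2 for Column (-7<-4, -10<-7); eliminate 1.
Row c is strictly dominated by row a (-7>-10); eliminate c.
Only (a, 2) remains, with payoff -7.

-7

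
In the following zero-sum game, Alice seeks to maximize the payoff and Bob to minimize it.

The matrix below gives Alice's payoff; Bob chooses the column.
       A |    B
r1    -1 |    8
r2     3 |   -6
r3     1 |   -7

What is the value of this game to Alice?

1

Row r3 is strictly dominated by row r2, so Alice never plays it.
The remaining 2×2 game on (r1, r2) × (A, B) has no saddle point. Let Alice play r1 with probability p; indifference gives −p + 3(1−p) = 8p − 6(1−p), so p = 1/2.
Similarly Bob's optimal q on A is 7/9, and the value is -1·(7/9) + (8)·(2/9) = 1.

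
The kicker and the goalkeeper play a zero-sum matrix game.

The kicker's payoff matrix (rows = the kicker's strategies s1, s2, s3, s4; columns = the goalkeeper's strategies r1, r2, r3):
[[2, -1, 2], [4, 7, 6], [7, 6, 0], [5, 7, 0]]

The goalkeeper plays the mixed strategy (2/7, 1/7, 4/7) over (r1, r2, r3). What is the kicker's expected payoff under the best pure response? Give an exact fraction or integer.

39/7

s1: (2)·(2/7) + (-1)·(1/7) + (2)·(4/7) = 11/7.
s2: (4)·(2/7) + (7)·(1/7) + (6)·(4/7) = 39/7.
s3: (7)·(2/7) + (6)·(1/7) + (0)·(4/7) = 20/7.
s4: (5)·(2/7) + (7)·(1/7) + (0)·(4/7) = 17/7.
The best pure response is s2 with expected payoff 39/7.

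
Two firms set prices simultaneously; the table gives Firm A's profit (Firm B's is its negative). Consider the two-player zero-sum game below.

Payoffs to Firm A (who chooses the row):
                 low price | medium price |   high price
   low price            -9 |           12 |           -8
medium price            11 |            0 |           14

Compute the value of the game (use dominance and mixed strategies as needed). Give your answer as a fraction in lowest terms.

33/8

Column high price is strictly dominated by low price for Firm B (it gives Firm A more in every row).
The remaining 2×2 game on (low price, medium price) × (low price, medium price) has no saddle point. Let Firm A play low price with probability p; indifference gives −9p + 11(1−p) = 12p, so p = 11/32.
Similarly Firm B's optimal q on low price is 3/8, and the value is -9·(3/8) + (12)·(5/8) = 33/8.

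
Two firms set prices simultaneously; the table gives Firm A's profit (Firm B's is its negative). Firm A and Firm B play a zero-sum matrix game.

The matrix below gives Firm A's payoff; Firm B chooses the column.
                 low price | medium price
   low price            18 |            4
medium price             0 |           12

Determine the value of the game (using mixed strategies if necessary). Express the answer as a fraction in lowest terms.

108/13

Row minima are 4 and 0, so Firm A's maximin is 4; column maxima are 18 and 12, so Firm B's minimax is 12. These differ, so the equilibrium is in mixed strategies.
Let Firm A play low price with probability p. Firm B is indifferent when 18p = 4p + 12(1−p), giving p = 6/13.
Let Firm B play low price with probability q. Firm A is indifferent when 18q + 4(1−q) = 12(1−q), giving q = 4/13.
The value is 18·(4/13) + (4)·(9/13) = 108/13.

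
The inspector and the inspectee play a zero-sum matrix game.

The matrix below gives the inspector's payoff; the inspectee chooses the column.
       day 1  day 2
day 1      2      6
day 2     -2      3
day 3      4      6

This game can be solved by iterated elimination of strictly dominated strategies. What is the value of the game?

Column day 2 is strictly dominated by day 1 for the inspectee (2<6, -2<3, 4<6); eliminate day 2.
Row day 1 is strictly dominated by row day 3 (4>2); eliminate day 1.
Row day 2 is strictly dominated by row day 3 (4>-2); eliminate day 2.
Only (day 3, day 1) remains, with payoff 4.

4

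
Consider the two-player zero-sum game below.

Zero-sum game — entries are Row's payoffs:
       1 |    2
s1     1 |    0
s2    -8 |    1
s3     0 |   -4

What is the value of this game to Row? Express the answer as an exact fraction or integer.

1/10

Row s3 is strictly dominated by row s1, so Row never plays it.
The remaining 2×2 game on (s1, s2) × (1, 2) has no saddle point. Let Row play s1 with probability p; indifference gives p − 8(1−p) = (1−p), so p = 9/10.
Similarly Column's optimal q on 1 is 1/10, and the value is 1·(1/10) + (0)·(9/10) = 1/10.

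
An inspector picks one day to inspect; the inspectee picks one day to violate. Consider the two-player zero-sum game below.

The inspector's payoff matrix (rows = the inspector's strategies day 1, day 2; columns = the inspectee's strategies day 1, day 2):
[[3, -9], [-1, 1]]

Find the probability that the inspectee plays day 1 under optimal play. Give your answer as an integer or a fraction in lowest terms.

5/7

Row minima are -9 and -1, so the inspector's maximin is -1; column maxima are 3 and 1, so the inspectee's minimax is 1. These differ, so the equilibrium is in mixed strategies.
Let the inspectee play day 1 with probability q. The inspector is indifferent when 3q − 9(1−q) = −q + (1−q), giving q = 5/7.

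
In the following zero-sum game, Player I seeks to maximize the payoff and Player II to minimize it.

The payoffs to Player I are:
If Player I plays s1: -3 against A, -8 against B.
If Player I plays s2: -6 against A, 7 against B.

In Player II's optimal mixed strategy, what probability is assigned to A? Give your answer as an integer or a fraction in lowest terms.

Row minima are -8 and -6, so Player I's maximin is -6; column maxima are -3 and 7, so Player II's minimax is -3. These differ, so the equilibrium is in mixed strategies.
Let Player II play A with probability q. Player I is indifferent when −3q − 8(1−q) = −6q + 7(1−q), giving q = 5/6.

5/6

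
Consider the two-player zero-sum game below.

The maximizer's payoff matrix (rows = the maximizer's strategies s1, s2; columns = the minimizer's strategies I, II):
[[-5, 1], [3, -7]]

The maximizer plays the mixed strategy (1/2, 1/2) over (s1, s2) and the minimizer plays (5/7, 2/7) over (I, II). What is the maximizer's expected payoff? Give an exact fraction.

-11/7

Against (5/7, 2/7), each row's expected payoff is s1: -23/7; s2: 1/7.
Taking the (1/2, 1/2)-weighted average: (1/2)·(-23/7) + (1/2)·(1/7) = -11/7.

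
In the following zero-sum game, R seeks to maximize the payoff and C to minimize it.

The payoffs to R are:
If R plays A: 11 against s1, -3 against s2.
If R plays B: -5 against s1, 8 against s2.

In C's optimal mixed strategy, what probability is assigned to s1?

11/27

Row minima are -3 and -5, so R's maximin is -3; column maxima are 11 and 8, so C's minimax is 8. These differ, so the equilibrium is in mixed strategies.
Let C play s1 with probability q. R is indifferent when 11q − 3(1−q) = −5q + 8(1−q), giving q = 11/27.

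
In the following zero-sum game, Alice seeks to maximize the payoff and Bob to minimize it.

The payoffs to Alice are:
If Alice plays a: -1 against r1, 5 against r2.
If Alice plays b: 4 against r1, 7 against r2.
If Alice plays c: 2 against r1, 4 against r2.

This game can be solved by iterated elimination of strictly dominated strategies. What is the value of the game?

4

Column r2 is strictly dominated by r1 for Bob (-1<5, 4<7, 2<4); eliminate r2.
Row a is strictly dominated by row b (4>-1); eliminate a.
Row c is strictly dominated by row b (4>2); eliminate c.
Only (b, r1) remains, with payoff 4.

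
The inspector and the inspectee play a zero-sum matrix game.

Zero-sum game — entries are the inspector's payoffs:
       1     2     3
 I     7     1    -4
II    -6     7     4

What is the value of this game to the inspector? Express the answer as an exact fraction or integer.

Column 2 is strictly dominated by 3 for the inspectee (it gives the inspector more in every row).
The remaining 2×2 game on (I, II) × (1, 3) has no saddle point. Let the inspector play I with probability p; indifference gives 7p − 6(1−p) = −4p + 4(1−p), so p = 10/21.
Similarly the inspectee's optimal q on 1 is 8/21, and the value is 7·(8/21) + (-4)·(13/21) = 4/21.

4/21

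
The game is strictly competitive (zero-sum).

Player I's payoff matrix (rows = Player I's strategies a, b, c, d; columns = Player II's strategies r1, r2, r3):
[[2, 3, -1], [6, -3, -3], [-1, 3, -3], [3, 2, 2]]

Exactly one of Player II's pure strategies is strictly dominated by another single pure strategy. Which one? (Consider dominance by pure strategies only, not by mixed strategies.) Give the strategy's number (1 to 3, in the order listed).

1

Player II prefers columns that give Player I less. Compare r1 with r3: -1 < 2, -3 < 6, -3 < -1, 2 < 3.
So r3 strictly dominates r1 for Player II; r1 is strictly dominated.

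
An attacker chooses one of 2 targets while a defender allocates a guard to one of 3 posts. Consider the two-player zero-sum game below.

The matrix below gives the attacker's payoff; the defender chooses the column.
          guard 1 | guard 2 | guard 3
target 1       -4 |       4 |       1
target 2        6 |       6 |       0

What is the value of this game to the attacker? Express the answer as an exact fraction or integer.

Column guard 2 is strictly dominated by guard 3 for the defender (it gives the attacker more in every row).
The remaining 2×2 game on (target 1, target 2) × (guard 1, guard 3) has no saddle point. Let the attacker play target 1 with probability p; indifference gives −4p + 6(1−p) = p, so p = 6/11.
Similarly the defender's optimal q on guard 1 is 1/11, and the value is -4·(1/11) + (1)·(10/11) = 6/11.

6/11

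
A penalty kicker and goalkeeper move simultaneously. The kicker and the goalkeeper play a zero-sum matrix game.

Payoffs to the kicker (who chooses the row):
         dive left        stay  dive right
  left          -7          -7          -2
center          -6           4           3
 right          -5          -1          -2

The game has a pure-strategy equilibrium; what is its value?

Row minima: -7, -6, -5 → the kicker's maximin is -5.
Column maxima: -5, 4, 3 → the goalkeeper's minimax is -5.
They coincide at (right, dive left), so the value is -5.

-5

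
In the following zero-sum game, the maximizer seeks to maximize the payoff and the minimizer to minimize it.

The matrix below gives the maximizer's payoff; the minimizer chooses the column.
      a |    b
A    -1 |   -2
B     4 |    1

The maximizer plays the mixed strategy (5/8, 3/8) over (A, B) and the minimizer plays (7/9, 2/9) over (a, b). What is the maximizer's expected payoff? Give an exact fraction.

35/72

Against (7/9, 2/9), each row's expected payoff is A: -11/9; B: 10/3.
Taking the (5/8, 3/8)-weighted average: (5/8)·(-11/9) + (3/8)·(10/3) = 35/72.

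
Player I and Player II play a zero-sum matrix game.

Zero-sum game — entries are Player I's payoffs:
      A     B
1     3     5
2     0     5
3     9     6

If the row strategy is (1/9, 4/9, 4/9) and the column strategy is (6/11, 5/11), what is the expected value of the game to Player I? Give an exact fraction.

Against (6/11, 5/11), each row's expected payoff is 1: 43/11; 2: 25/11; 3: 84/11.
Taking the (1/9, 4/9, 4/9)-weighted average: (1/9)·(43/11) + (4/9)·(25/11) + (4/9)·(84/11) = 479/99.

479/99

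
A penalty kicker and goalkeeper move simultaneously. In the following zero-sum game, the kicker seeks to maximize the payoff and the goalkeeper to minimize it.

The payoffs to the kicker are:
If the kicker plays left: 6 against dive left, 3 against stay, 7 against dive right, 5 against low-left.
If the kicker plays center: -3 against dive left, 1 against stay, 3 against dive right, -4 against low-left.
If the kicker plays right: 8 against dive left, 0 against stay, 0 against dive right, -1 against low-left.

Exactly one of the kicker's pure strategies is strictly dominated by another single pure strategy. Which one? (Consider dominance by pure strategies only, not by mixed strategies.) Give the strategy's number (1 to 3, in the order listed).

2

Compare center with left: 6 > -3, 3 > 1, 7 > 3, 5 > -4.
So left strictly dominates center for the kicker; center is strictly dominated.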